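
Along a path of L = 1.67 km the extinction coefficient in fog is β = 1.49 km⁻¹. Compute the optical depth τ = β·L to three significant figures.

τ = β·L = 1.49 × 1.67 = 2.4883.

2.49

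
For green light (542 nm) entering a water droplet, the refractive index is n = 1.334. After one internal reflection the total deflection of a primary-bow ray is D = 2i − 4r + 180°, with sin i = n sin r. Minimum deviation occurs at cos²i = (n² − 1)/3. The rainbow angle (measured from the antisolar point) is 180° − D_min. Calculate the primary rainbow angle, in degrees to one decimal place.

cos²i = (1.77956 − 1)/3 = 0.25985; i = arccos(0.50976) = 59.352°.
sin r = sin 59.352°/1.334 = 0.64492; r = 40.159°.
D_min = 2·59.352° − 4·40.159° + 180° = 138.067°.
Rainbow angle = 180° − D_min = 41.933°.

41.9°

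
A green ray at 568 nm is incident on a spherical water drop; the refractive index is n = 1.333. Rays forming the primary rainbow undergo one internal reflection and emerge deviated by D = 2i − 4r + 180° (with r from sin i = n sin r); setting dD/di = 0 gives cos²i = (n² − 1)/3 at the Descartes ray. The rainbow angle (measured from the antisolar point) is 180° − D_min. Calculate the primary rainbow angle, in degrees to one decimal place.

42.1°

cos²i = (1.77689 − 1)/3 = 0.25896; i = arccos(0.50888) = 59.410°.
sin r = sin 59.410°/1.333 = 0.64579; r = 40.225°.
D_min = 2·59.410° − 4·40.225° + 180° = 137.922°.
Rainbow angle = 180° − D_min = 42.078°.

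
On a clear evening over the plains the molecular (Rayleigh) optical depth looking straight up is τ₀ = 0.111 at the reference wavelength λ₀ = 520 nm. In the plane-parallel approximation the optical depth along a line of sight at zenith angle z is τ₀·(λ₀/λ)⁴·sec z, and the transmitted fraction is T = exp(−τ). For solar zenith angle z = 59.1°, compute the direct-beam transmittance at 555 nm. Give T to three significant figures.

sec 59.1° = 1.9473.
τ = 0.111 × (520/555)⁴ × 1.9473 = 0.111 × 0.7706 × 1.9473 = 0.1666.
T = exp(−0.1666) = 0.8466.

0.847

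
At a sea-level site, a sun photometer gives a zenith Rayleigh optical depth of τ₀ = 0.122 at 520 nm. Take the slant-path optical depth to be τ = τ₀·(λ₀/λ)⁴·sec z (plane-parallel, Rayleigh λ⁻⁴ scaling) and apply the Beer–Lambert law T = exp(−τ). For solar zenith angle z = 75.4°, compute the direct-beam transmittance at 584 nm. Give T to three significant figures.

sec 75.4° = 3.9672.
τ = 0.122 × (520/584)⁴ × 3.9672 = 0.122 × 0.6286 × 3.9672 = 0.3042.
T = exp(−0.3042) = 0.7377.

0.738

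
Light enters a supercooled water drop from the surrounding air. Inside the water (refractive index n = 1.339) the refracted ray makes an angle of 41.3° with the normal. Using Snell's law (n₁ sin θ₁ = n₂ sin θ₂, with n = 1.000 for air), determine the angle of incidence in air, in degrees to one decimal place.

Snell: sin θ_i = n · sin θ_r = 1.339 × sin 41.3° = 1.339 × 0.6600 = 0.8837.
θ_i = arcsin(0.8837) = 62.10°.

62.1°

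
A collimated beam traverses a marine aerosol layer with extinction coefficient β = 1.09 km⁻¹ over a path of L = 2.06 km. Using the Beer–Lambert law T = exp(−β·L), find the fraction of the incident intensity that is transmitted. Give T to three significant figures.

τ = β·L = 1.09 × 2.06 = 2.2454.
T = exp(−2.2454) = 0.1059.

0.106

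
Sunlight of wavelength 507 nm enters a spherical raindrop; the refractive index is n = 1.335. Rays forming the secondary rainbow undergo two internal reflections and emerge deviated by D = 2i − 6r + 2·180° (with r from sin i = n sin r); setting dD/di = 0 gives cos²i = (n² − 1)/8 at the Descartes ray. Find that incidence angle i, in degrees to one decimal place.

71.8°

cos²i = (1.335² − 1)/8 = (1.78222 − 1)/8 = 0.09778.
cos i = 0.31269, so i = 71.778°.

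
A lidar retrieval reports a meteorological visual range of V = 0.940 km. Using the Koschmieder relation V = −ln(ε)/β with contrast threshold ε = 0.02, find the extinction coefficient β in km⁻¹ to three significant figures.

β = −ln(0.02) / V = 3.912 / 0.940 = 4.1617 km⁻¹.

4.16 km⁻¹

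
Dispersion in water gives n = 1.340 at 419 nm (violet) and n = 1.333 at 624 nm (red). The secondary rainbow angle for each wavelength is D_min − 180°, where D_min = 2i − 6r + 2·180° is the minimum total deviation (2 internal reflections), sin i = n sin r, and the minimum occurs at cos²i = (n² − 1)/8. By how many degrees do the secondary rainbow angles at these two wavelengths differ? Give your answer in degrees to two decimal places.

1.82°

At 419 nm (n = 1.340): cos²i = 0.09945 → i = 71.618°, r = 45.088°, D_min = 232.709°, rainbow angle = 52.709°.
At 624 nm (n = 1.333): cos²i = 0.09711 → i = 71.843°, r = 45.466°, D_min = 230.891°, rainbow angle = 50.891°.
Angular width = |52.709° − 50.891°| = 1.818°.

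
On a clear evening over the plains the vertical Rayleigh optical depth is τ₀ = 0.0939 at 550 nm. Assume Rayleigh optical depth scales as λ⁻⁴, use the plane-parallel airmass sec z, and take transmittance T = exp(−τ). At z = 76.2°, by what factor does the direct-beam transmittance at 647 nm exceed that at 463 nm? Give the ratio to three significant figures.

Airmass: sec 76.2° = 4.1923.
τ(647 nm) = 0.0939 × (550/647)⁴ × 4.1923 = 0.0939 × 0.5222 × 4.1923 = 0.2056.
τ(463 nm) = 0.0939 × (550/463)⁴ × 4.1923 = 0.0939 × 1.9913 × 4.1923 = 0.7839.
T(647)/T(463) = exp(τ_B − τ_A) = exp(0.5783) = 1.7830.

1.78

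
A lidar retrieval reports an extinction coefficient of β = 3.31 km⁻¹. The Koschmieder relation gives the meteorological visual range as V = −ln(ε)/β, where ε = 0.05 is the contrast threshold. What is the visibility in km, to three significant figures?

V = −ln(0.05) / 3.31 = 2.996 / 3.31 = 0.9051 km.

0.905 km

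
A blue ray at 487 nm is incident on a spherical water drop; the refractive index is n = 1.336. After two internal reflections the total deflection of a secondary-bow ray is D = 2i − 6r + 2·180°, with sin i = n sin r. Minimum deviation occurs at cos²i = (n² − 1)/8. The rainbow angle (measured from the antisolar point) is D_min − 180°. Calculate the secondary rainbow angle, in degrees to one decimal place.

51.7°

cos²i = (1.78490 − 1)/8 = 0.09811; i = arccos(0.31323) = 71.746°.
sin r = sin 71.746°/1.336 = 0.71084; r = 45.303°.
D_min = 2·71.746° − 6·45.303° + 360° = 231.674°.
Rainbow angle = D_min − 180° = 51.674°.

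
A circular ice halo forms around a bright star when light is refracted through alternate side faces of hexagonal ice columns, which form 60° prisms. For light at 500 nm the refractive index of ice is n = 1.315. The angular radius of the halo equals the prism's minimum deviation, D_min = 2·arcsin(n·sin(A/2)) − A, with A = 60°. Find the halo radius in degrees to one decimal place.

22.2°

n·sin(A/2) = 1.315 × sin 30° = 1.315 × 0.5000 = 0.6575.
D_min = 2·arcsin(0.6575) − 60° = 2 × 41.109° − 60° = 22.219°.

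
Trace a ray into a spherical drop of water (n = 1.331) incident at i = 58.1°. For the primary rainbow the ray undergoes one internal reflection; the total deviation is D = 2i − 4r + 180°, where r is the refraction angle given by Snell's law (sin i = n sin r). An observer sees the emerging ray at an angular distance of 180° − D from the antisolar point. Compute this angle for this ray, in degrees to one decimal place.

sin r = sin 58.1° / 1.331 = 0.8490/1.331 = 0.6378; r = 39.63°.
D = 2·58.1° − 4·39.63° + 180° = 116.20° − 158.53° + 180° = 137.67°.
Angle from antisolar point = 180° − D = 42.33°.

42.3°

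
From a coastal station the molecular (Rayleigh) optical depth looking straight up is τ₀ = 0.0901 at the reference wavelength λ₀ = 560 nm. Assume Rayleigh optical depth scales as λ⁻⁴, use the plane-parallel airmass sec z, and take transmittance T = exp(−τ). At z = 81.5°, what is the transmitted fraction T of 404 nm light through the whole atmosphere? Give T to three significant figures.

0.105

sec 81.5° = 6.7655.
τ = 0.0901 × (560/404)⁴ × 6.7655 = 0.0901 × 3.6917 × 6.7655 = 2.2503.
T = exp(−2.2503) = 0.1054.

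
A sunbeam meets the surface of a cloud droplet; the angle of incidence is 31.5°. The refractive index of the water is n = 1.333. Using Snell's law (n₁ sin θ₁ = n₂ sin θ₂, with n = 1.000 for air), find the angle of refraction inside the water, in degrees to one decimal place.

23.1°

Snell: sin θ_r = sin θ_i / n = sin 31.5° / 1.333 = 0.5225 / 1.333 = 0.3920.
θ_r = arcsin(0.3920) = 23.08°.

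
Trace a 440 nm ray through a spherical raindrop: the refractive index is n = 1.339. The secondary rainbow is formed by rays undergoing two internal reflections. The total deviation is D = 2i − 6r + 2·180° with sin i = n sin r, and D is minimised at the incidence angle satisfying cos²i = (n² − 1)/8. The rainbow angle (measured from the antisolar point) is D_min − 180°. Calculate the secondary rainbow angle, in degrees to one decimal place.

cos²i = (1.79292 − 1)/8 = 0.09912; i = arccos(0.31483) = 71.650°.
sin r = sin 71.650°/1.339 = 0.70885; r = 45.141°.
D_min = 2·71.650° − 6·45.141° + 360° = 232.451°.
Rainbow angle = D_min − 180° = 52.451°.

52.5°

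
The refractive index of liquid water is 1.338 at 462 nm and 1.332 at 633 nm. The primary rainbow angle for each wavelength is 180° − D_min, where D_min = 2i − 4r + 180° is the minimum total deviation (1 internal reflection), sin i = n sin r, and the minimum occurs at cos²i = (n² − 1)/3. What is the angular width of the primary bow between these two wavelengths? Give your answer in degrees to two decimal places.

At 462 nm (n = 1.338): cos²i = 0.26341 → i = 59.120°, r = 39.899°, D_min = 138.643°, rainbow angle = 41.357°.
At 633 nm (n = 1.332): cos²i = 0.25807 → i = 59.469°, r = 40.290°, D_min = 137.776°, rainbow angle = 42.224°.
Angular width = |41.357° − 42.224°| = 0.867°.

0.87°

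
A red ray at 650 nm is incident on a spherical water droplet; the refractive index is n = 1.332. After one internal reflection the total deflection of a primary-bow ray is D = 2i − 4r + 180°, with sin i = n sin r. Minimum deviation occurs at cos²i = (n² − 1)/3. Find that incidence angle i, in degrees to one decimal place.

59.5°

cos²i = (1.332² − 1)/3 = (1.77422 − 1)/3 = 0.25807.
cos i = 0.50801, so i = 59.469°.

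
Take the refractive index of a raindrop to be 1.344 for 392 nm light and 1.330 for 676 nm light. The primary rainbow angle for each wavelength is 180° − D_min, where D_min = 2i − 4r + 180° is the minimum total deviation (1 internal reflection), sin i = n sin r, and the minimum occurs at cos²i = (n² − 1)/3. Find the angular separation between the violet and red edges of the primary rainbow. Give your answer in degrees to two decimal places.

2.01°

At 392 nm (n = 1.344): cos²i = 0.26878 → i = 58.772°, r = 39.512°, D_min = 139.495°, rainbow angle = 40.505°.
At 676 nm (n = 1.330): cos²i = 0.25630 → i = 59.585°, r = 40.422°, D_min = 137.484°, rainbow angle = 42.516°.
Angular width = |40.505° − 42.516°| = 2.011°.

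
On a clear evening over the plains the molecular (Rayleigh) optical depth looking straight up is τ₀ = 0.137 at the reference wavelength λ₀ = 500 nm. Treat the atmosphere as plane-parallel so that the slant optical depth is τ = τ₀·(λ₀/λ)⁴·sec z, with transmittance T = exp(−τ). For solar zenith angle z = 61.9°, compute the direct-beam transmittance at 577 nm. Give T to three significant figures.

sec 61.9° = 2.1231.
τ = 0.137 × (500/577)⁴ × 2.1231 = 0.137 × 0.5639 × 2.1231 = 0.1640.
T = exp(−0.1640) = 0.8487.

0.849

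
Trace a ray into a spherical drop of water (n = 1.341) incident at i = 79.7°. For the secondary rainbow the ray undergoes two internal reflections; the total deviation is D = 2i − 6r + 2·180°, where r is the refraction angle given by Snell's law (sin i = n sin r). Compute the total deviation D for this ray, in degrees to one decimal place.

sin r = sin 79.7° / 1.341 = 0.9839/1.341 = 0.7337; r = 47.20°.
D = 2·79.7° − 6·47.20° + 2·180° = 159.40° − 283.18° + 360° = 236.22°.

236.2°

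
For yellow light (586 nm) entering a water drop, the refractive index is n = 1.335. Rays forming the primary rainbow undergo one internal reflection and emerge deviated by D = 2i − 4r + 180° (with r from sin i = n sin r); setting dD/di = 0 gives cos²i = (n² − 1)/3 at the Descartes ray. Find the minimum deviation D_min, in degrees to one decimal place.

cos²i = (1.78222 − 1)/3 = 0.26074; i = arccos(0.51063) = 59.294°.
sin r = sin 59.294°/1.335 = 0.64405; r = 40.094°.
D_min = 2·59.294° − 4·40.094° + 180° = 138.212°.

138.2°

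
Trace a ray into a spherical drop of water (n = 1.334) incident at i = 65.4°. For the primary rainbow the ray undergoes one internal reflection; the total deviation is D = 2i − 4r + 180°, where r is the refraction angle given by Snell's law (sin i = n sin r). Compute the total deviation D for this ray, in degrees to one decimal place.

sin r = sin 65.4° / 1.334 = 0.9092/1.334 = 0.6816; r = 42.97°.
D = 2·65.4° − 4·42.97° + 180° = 130.80° − 171.87° + 180° = 138.93°.

138.9°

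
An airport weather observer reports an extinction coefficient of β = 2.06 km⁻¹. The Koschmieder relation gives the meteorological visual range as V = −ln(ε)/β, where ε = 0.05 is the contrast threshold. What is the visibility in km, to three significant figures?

1.45 km

V = −ln(0.05) / 2.06 = 2.996 / 2.06 = 1.4542 km.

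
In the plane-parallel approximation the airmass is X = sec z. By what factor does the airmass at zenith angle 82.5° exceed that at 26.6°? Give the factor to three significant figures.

X(82.5°)/X(26.6°) = sec 82.5° / sec 26.6° = cos 26.6° / cos 82.5° = 0.8942/0.1305 = 6.8504.

6.85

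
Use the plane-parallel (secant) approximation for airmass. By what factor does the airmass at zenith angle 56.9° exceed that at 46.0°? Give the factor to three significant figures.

X(56.9°)/X(46.0°) = sec 56.9° / sec 46.0° = cos 46.0° / cos 56.9° = 0.6947/0.5461 = 1.2720.

1.27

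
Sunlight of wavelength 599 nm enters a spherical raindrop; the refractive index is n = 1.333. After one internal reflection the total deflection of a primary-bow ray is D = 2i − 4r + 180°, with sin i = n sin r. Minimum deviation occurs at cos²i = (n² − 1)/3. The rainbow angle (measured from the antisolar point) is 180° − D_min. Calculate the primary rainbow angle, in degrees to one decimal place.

cos²i = (1.77689 − 1)/3 = 0.25896; i = arccos(0.50888) = 59.410°.
sin r = sin 59.410°/1.333 = 0.64579; r = 40.225°.
D_min = 2·59.410° − 4·40.225° + 180° = 137.922°.
Rainbow angle = 180° − D_min = 42.078°.

42.1°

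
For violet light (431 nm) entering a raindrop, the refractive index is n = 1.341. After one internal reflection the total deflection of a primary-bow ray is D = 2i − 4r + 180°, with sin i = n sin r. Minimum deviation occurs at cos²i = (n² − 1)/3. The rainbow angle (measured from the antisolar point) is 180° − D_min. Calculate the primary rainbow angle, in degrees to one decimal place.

cos²i = (1.79828 − 1)/3 = 0.26609; i = arccos(0.51584) = 58.946°.
sin r = sin 58.946°/1.341 = 0.63884; r = 39.705°.
D_min = 2·58.946° − 4·39.705° + 180° = 139.071°.
Rainbow angle = 180° − D_min = 40.929°.

40.9°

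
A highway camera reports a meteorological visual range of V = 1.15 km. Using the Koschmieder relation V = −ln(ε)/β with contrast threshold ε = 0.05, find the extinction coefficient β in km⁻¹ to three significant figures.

β = −ln(0.05) / V = 2.996 / 1.15 = 2.6050 km⁻¹.

2.60 km⁻¹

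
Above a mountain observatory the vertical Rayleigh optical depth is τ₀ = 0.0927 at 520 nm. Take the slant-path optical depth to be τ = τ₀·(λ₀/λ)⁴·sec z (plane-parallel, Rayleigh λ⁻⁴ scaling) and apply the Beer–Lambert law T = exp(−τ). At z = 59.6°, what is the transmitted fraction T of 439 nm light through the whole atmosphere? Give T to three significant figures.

0.697

sec 59.6° = 1.9762.
τ = 0.0927 × (520/439)⁴ × 1.9762 = 0.0927 × 1.9686 × 1.9762 = 0.3606.
T = exp(−0.3606) = 0.6972.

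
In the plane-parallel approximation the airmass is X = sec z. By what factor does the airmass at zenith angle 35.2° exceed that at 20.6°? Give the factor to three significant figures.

X(35.2°)/X(20.6°) = sec 35.2° / sec 20.6° = cos 20.6° / cos 35.2° = 0.9361/0.8171 = 1.1455.

1.15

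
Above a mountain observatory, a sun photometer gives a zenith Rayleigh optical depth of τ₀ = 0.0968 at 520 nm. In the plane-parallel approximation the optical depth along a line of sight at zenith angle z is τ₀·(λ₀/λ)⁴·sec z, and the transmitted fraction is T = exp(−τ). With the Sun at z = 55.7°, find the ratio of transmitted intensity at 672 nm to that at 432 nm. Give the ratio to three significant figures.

1.35

Airmass: sec 55.7° = 1.7745.
τ(672 nm) = 0.0968 × (520/672)⁴ × 1.7745 = 0.0968 × 0.3585 × 1.7745 = 0.0616.
τ(432 nm) = 0.0968 × (520/432)⁴ × 1.7745 = 0.0968 × 2.0993 × 1.7745 = 0.3606.
T(672)/T(432) = exp(τ_B − τ_A) = exp(0.2990) = 1.3485.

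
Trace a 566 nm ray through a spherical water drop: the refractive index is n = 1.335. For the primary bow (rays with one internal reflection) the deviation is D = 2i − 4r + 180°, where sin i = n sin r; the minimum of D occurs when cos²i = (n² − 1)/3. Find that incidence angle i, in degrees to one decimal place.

59.3°

cos²i = (1.335² − 1)/3 = (1.78222 − 1)/3 = 0.26074.
cos i = 0.51063, so i = 59.294°.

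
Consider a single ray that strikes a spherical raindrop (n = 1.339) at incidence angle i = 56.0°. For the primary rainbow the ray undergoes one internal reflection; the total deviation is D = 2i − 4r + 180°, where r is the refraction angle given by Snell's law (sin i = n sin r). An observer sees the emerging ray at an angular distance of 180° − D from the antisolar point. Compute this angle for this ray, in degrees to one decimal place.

sin r = sin 56.0° / 1.339 = 0.8290/1.339 = 0.6191; r = 38.25°.
D = 2·56.0° − 4·38.25° + 180° = 112.00° − 153.02° + 180° = 138.98°.
Angle from antisolar point = 180° − D = 41.02°.

41.0°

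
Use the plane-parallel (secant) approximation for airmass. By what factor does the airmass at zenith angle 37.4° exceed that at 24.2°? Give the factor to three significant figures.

1.15

X(37.4°)/X(24.2°) = sec 37.4° / sec 24.2° = cos 24.2° / cos 37.4° = 0.9121/0.7944 = 1.1482.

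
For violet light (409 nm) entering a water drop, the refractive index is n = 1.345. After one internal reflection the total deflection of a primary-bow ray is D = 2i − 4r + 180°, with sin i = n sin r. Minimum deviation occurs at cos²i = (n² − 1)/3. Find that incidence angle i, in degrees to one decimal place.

58.7°

cos²i = (1.345² − 1)/3 = (1.80902 − 1)/3 = 0.26967.
cos i = 0.51930, so i = 58.715°.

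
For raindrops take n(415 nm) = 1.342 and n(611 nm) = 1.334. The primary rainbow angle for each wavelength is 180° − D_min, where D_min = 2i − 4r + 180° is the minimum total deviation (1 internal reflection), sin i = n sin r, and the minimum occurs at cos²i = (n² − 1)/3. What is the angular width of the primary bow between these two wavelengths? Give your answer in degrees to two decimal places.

At 415 nm (n = 1.342): cos²i = 0.26699 → i = 58.888°, r = 39.641°, D_min = 139.213°, rainbow angle = 40.787°.
At 611 nm (n = 1.334): cos²i = 0.25985 → i = 59.352°, r = 40.159°, D_min = 138.067°, rainbow angle = 41.933°.
Angular width = |40.787° − 41.933°| = 1.146°.

1.15°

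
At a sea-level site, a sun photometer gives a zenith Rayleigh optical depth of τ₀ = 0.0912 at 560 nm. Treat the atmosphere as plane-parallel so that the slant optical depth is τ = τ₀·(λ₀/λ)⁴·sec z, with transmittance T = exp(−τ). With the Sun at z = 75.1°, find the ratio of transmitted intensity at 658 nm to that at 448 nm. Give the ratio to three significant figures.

1.97

Airmass: sec 75.1° = 3.8890.
τ(658 nm) = 0.0912 × (560/658)⁴ × 3.8890 = 0.0912 × 0.5246 × 3.8890 = 0.1861.
τ(448 nm) = 0.0912 × (560/448)⁴ × 3.8890 = 0.0912 × 2.4414 × 3.8890 = 0.8659.
T(658)/T(448) = exp(τ_B − τ_A) = exp(0.6798) = 1.9736.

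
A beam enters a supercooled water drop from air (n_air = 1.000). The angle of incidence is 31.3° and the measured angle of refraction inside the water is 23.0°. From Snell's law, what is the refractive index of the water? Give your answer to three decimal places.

n = sin θ_i / sin θ_r = sin 31.3° / sin 23.0° = 0.5195 / 0.3907 = 1.3296.

1.330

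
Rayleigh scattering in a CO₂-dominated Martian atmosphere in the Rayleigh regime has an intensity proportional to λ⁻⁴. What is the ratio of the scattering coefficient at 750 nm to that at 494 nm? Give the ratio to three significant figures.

0.188

Rayleigh scattering ∝ λ⁻⁴, so the ratio of coefficients is the inverse fourth power of the wavelength ratio.
σ(750)/σ(494) = (494/750)⁴ = (0.6587)⁴ = 0.1882.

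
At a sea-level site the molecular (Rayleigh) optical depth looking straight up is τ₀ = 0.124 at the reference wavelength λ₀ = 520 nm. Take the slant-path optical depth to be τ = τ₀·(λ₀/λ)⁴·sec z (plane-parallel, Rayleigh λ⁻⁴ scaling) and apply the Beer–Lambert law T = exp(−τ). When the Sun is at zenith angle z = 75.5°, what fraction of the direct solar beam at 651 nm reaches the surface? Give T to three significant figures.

0.817

sec 75.5° = 3.9939.
τ = 0.124 × (520/651)⁴ × 3.9939 = 0.124 × 0.4071 × 3.9939 = 0.2016.
T = exp(−0.2016) = 0.8174.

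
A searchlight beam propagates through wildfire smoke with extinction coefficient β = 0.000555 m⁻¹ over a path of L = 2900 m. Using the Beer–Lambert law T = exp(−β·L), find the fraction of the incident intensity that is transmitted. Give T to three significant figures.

0.200

τ = β·L = 0.000555 × 2900 = 1.6095.
T = exp(−1.6095) = 0.2000.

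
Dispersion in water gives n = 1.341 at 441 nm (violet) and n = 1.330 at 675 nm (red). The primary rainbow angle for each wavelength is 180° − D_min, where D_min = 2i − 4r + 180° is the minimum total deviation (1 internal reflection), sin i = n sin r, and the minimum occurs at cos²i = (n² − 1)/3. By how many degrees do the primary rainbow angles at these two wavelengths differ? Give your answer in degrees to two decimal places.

At 441 nm (n = 1.341): cos²i = 0.26609 → i = 58.946°, r = 39.705°, D_min = 139.071°, rainbow angle = 40.929°.
At 675 nm (n = 1.330): cos²i = 0.25630 → i = 59.585°, r = 40.422°, D_min = 137.484°, rainbow angle = 42.516°.
Angular width = |40.929° − 42.516°| = 1.588°.

1.59°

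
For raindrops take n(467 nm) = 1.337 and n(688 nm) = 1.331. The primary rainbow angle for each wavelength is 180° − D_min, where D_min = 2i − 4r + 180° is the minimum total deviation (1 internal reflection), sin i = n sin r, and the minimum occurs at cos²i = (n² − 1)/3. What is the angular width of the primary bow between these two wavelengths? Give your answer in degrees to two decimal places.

0.87°

At 467 nm (n = 1.337): cos²i = 0.26252 → i = 59.178°, r = 39.964°, D_min = 138.500°, rainbow angle = 41.500°.
At 688 nm (n = 1.331): cos²i = 0.25719 → i = 59.527°, r = 40.356°, D_min = 137.630°, rainbow angle = 42.370°.
Angular width = |41.500° − 42.370°| = 0.870°.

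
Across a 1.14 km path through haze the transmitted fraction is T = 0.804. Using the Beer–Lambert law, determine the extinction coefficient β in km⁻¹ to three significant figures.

0.191 km⁻¹

Beer–Lambert: T = exp(−βL) ⇒ β = −ln(T)/L = −ln(0.804)/1.14 = 0.2182/1.14 = 0.1914 km⁻¹.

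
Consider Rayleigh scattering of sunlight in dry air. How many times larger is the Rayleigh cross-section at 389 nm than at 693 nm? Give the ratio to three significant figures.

Rayleigh scattering ∝ λ⁻⁴, so the ratio of coefficients is the inverse fourth power of the wavelength ratio.
σ(389)/σ(693) = (693/389)⁴ = (1.7815)⁴ = 10.07.

10.1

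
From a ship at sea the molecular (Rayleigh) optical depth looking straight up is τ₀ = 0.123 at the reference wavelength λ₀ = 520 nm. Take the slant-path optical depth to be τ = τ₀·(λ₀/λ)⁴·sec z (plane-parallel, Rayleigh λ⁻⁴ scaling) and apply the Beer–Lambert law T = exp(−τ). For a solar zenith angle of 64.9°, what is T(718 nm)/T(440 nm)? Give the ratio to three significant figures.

1.63

Airmass: sec 64.9° = 2.3574.
τ(718 nm) = 0.123 × (520/718)⁴ × 2.3574 = 0.123 × 0.2751 × 2.3574 = 0.0798.
τ(440 nm) = 0.123 × (520/440)⁴ × 2.3574 = 0.123 × 1.9508 × 2.3574 = 0.5656.
T(718)/T(440) = exp(τ_B − τ_A) = exp(0.4859) = 1.6256.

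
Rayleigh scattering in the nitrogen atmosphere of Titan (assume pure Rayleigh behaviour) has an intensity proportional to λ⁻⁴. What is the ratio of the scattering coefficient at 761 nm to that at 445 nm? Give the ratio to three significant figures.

0.117

Rayleigh scattering ∝ λ⁻⁴, so the ratio of coefficients is the inverse fourth power of the wavelength ratio.
σ(761)/σ(445) = (445/761)⁴ = (0.5848)⁴ = 0.1169.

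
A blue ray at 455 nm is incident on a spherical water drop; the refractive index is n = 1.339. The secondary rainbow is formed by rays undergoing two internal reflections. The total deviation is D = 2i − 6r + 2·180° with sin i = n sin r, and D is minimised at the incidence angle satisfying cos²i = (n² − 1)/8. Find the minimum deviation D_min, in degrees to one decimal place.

cos²i = (1.79292 − 1)/8 = 0.09912; i = arccos(0.31483) = 71.650°.
sin r = sin 71.650°/1.339 = 0.70885; r = 45.141°.
D_min = 2·71.650° − 6·45.141° + 360° = 232.451°.

232.5°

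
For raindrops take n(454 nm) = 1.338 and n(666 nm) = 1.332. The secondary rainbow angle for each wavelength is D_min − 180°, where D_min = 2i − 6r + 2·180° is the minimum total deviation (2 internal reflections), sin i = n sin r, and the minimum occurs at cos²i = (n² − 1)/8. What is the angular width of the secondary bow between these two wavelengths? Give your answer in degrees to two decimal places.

At 454 nm (n = 1.338): cos²i = 0.09878 → i = 71.682°, r = 45.195°, D_min = 232.193°, rainbow angle = 52.193°.
At 666 nm (n = 1.332): cos²i = 0.09678 → i = 71.875°, r = 45.520°, D_min = 230.628°, rainbow angle = 50.628°.
Angular width = |52.193° − 50.628°| = 1.564°.

1.56°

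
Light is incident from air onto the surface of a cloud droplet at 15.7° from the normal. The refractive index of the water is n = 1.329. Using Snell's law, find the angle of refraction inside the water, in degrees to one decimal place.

Snell: sin θ_r = sin θ_i / n = sin 15.7° / 1.329 = 0.2706 / 1.329 = 0.2036.
θ_r = arcsin(0.2036) = 11.75°.

11.7°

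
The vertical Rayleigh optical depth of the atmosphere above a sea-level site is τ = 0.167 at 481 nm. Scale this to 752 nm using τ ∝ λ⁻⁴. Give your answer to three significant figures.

τ(752 nm) = τ(481 nm) × (481/752)⁴ = 0.167 × (0.6396)⁴ = 0.167 × 0.1674 = 0.0280.

0.0280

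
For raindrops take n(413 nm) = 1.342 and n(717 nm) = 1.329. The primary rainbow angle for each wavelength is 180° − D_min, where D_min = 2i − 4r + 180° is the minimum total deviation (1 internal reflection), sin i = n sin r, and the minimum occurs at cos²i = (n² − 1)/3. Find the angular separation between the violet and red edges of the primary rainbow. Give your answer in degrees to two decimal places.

At 413 nm (n = 1.342): cos²i = 0.26699 → i = 58.888°, r = 39.641°, D_min = 139.213°, rainbow angle = 40.787°.
At 717 nm (n = 1.329): cos²i = 0.25541 → i = 59.643°, r = 40.487°, D_min = 137.337°, rainbow angle = 42.663°.
Angular width = |40.787° − 42.663°| = 1.876°.

1.88°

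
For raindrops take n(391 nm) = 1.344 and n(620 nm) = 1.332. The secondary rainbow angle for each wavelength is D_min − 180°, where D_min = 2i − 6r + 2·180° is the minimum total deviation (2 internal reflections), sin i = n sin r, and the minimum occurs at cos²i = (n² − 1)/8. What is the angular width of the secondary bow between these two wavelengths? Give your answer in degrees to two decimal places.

At 391 nm (n = 1.344): cos²i = 0.10079 → i = 71.490°, r = 44.874°, D_min = 233.733°, rainbow angle = 53.733°.
At 620 nm (n = 1.332): cos²i = 0.09678 → i = 71.875°, r = 45.520°, D_min = 230.628°, rainbow angle = 50.628°.
Angular width = |53.733° − 50.628°| = 3.104°.

3.10°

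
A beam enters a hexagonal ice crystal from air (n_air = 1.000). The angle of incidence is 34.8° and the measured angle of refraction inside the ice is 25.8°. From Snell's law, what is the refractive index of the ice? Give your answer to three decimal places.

n = sin θ_i / sin θ_r = sin 34.8° / sin 25.8° = 0.5707 / 0.4352 = 1.3113.

1.311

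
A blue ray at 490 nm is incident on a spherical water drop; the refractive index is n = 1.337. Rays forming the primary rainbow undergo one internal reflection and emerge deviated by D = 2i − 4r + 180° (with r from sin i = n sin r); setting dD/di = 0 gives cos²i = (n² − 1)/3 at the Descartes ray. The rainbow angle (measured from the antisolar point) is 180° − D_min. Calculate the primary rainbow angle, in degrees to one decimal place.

41.5°

cos²i = (1.78757 − 1)/3 = 0.26252; i = arccos(0.51237) = 59.178°.
sin r = sin 59.178°/1.337 = 0.64231; r = 39.964°.
D_min = 2·59.178° − 4·39.964° + 180° = 138.500°.
Rainbow angle = 180° − D_min = 41.500°.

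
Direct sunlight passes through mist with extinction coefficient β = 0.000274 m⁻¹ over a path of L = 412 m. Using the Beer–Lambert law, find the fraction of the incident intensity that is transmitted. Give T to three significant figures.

τ = β·L = 0.000274 × 412 = 0.1129.
T = exp(−0.1129) = 0.8933.

0.893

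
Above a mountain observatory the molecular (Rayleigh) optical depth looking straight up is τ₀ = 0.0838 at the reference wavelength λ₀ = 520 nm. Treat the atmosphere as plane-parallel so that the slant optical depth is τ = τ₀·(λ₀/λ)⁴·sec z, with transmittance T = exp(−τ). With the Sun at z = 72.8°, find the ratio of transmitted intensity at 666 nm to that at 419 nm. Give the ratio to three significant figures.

Airmass: sec 72.8° = 3.3817.
τ(666 nm) = 0.0838 × (520/666)⁴ × 3.3817 = 0.0838 × 0.3716 × 3.3817 = 0.1053.
τ(419 nm) = 0.0838 × (520/419)⁴ × 3.3817 = 0.0838 × 2.3722 × 3.3817 = 0.6723.
T(666)/T(419) = exp(τ_B − τ_A) = exp(0.5669) = 1.7629.

1.76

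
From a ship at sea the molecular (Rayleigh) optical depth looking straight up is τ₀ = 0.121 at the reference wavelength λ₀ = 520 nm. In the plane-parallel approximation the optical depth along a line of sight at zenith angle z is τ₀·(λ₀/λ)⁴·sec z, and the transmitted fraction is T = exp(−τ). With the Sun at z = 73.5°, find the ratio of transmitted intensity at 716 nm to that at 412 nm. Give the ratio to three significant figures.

2.62

Airmass: sec 73.5° = 3.5209.
τ(716 nm) = 0.121 × (520/716)⁴ × 3.5209 = 0.121 × 0.2782 × 3.5209 = 0.1185.
τ(412 nm) = 0.121 × (520/412)⁴ × 3.5209 = 0.121 × 2.5376 × 3.5209 = 1.0811.
T(716)/T(412) = exp(τ_B − τ_A) = exp(0.9626) = 2.6184.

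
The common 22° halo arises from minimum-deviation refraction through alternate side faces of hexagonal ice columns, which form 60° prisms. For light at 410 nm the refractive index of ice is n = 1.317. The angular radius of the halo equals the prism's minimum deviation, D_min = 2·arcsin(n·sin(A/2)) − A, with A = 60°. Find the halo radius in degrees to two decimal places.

22.37°

n·sin(A/2) = 1.317 × sin 30° = 1.317 × 0.5000 = 0.6585.
D_min = 2·arcsin(0.6585) − 60° = 2 × 41.186° − 60° = 22.371°.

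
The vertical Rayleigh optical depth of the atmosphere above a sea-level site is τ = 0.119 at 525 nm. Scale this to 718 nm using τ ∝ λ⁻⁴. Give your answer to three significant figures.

τ(718 nm) = τ(525 nm) × (525/718)⁴ = 0.119 × (0.7312)⁴ = 0.119 × 0.2859 = 0.0340.

0.0340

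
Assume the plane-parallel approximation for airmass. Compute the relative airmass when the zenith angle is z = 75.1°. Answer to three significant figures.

3.89

X = sec z = 1/cos 75.1° = 1/0.2571 = 3.8890.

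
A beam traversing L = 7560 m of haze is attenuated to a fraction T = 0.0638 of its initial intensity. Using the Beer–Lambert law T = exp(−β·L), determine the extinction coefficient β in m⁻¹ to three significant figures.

Beer–Lambert: T = exp(−βL) ⇒ β = −ln(T)/L = −ln(0.0638)/7560 = 2.7520/7560 = 0.000364 m⁻¹.

0.000364 m⁻¹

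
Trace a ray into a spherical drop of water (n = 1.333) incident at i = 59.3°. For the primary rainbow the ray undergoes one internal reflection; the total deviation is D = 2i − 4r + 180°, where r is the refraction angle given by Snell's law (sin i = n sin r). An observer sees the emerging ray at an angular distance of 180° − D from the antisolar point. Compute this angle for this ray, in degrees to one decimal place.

sin r = sin 59.3° / 1.333 = 0.8599/1.333 = 0.6451; r = 40.17°.
D = 2·59.3° − 4·40.17° + 180° = 118.60° − 160.68° + 180° = 137.92°.
Angle from antisolar point = 180° − D = 42.08°.

42.1°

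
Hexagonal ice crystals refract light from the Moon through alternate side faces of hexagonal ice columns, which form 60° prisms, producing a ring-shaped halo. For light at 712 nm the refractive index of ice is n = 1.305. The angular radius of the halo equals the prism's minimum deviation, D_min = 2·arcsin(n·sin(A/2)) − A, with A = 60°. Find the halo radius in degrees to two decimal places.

n·sin(A/2) = 1.305 × sin 30° = 1.305 × 0.5000 = 0.6525.
D_min = 2·arcsin(0.6525) − 60° = 2 × 40.730° − 60° = 21.461°.

21.46°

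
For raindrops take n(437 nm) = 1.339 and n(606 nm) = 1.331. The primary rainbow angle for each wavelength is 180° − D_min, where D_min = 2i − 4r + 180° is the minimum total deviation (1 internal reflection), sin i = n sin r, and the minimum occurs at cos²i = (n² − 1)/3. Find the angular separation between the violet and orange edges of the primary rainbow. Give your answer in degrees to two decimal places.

At 437 nm (n = 1.339): cos²i = 0.26431 → i = 59.062°, r = 39.834°, D_min = 138.786°, rainbow angle = 41.214°.
At 606 nm (n = 1.331): cos²i = 0.25719 → i = 59.527°, r = 40.356°, D_min = 137.630°, rainbow angle = 42.370°.
Angular width = |41.214° − 42.370°| = 1.156°.

1.16°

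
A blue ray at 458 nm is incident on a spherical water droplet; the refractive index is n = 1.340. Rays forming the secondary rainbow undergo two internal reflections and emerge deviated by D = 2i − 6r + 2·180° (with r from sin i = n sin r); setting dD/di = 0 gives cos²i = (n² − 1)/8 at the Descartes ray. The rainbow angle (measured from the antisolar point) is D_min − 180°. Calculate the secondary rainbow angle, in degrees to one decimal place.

52.7°

cos²i = (1.79560 − 1)/8 = 0.09945; i = arccos(0.31536) = 71.618°.
sin r = sin 71.618°/1.340 = 0.70819; r = 45.088°.
D_min = 2·71.618° − 6·45.088° + 360° = 232.709°.
Rainbow angle = D_min − 180° = 52.709°.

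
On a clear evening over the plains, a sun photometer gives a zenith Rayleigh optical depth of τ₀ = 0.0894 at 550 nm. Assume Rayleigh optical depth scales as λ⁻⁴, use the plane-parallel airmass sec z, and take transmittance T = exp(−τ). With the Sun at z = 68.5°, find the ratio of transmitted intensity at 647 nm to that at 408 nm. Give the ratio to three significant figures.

1.97

Airmass: sec 68.5° = 2.7285.
τ(647 nm) = 0.0894 × (550/647)⁴ × 2.7285 = 0.0894 × 0.5222 × 2.7285 = 0.1274.
τ(408 nm) = 0.0894 × (550/408)⁴ × 2.7285 = 0.0894 × 3.3023 × 2.7285 = 0.8055.
T(647)/T(408) = exp(τ_B − τ_A) = exp(0.6781) = 1.9702.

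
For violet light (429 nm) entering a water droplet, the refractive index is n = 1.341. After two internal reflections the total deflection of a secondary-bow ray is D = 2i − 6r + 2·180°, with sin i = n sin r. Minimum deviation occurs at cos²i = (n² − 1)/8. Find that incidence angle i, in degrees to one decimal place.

cos²i = (1.341² − 1)/8 = (1.79828 − 1)/8 = 0.09979.
cos i = 0.31589, so i = 71.586°.

71.6°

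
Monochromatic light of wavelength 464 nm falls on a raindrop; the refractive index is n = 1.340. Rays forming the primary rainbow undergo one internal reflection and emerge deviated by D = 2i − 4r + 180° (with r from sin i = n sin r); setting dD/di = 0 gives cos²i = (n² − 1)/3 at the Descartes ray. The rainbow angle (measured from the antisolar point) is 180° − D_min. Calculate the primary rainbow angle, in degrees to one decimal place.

41.1°

cos²i = (1.79560 − 1)/3 = 0.26520; i = arccos(0.51498) = 59.004°.
sin r = sin 59.004°/1.340 = 0.63971; r = 39.770°.
D_min = 2·59.004° − 4·39.770° + 180° = 138.929°.
Rainbow angle = 180° − D_min = 41.071°.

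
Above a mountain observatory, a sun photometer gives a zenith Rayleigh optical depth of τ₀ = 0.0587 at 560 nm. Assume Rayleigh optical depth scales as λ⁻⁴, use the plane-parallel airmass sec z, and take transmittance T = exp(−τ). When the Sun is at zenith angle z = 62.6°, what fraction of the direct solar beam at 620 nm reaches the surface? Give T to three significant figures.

sec 62.6° = 2.1730.
τ = 0.0587 × (560/620)⁴ × 2.1730 = 0.0587 × 0.6656 × 2.1730 = 0.0849.
T = exp(−0.0849) = 0.9186.

0.919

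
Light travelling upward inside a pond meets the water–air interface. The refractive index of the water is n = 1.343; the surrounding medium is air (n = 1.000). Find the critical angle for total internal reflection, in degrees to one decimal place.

48.1°

sin θ_c = n_air / n = 1.000 / 1.343 = 0.7446.
θ_c = arcsin(0.7446) = 48.12°.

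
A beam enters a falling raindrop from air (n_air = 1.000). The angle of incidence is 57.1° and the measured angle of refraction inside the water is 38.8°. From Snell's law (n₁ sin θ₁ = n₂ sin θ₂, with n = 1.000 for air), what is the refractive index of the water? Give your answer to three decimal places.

n = sin θ_i / sin θ_r = sin 57.1° / sin 38.8° = 0.8396 / 0.6266 = 1.3400.

1.340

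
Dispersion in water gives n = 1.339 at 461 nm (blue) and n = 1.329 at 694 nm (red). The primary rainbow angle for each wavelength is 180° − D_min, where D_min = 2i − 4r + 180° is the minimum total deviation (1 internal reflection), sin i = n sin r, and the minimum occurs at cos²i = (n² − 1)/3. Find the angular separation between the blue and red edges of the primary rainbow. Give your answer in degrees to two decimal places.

At 461 nm (n = 1.339): cos²i = 0.26431 → i = 59.062°, r = 39.834°, D_min = 138.786°, rainbow angle = 41.214°.
At 694 nm (n = 1.329): cos²i = 0.25541 → i = 59.643°, r = 40.487°, D_min = 137.337°, rainbow angle = 42.663°.
Angular width = |41.214° − 42.663°| = 1.450°.

1.45°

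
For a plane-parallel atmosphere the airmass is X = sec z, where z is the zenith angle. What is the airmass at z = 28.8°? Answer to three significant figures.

X = sec z = 1/cos 28.8° = 1/0.8763 = 1.1412.

1.14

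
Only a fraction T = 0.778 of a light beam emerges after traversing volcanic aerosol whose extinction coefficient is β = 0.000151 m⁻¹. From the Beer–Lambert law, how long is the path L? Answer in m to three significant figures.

Beer–Lambert: T = exp(−βL) ⇒ L = −ln(T)/β = −ln(0.778)/0.000151 = 0.2510/0.000151 = 1662 m.

1660 m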